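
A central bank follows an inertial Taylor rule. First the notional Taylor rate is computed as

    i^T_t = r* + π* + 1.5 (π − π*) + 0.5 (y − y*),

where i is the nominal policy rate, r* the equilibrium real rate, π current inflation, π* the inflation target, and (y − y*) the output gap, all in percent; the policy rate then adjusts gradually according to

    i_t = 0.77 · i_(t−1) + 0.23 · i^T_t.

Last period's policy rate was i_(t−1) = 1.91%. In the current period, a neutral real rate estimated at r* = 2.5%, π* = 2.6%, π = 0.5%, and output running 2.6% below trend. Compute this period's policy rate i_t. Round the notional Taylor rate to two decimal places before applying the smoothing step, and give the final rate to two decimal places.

1.62%

Output 2.6% below potential → (y − y*) = -2.6.
i^T_t = 2.5 + 2.6 + 1.5 × (0.5 − 2.6) + 0.5 × (-2.6)
   = 2.5 + 2.6 − 3.15 − 1.3 = 0.65
i_t = 0.77 × 1.91 + 0.23 × 0.65 = 1.4707 + 0.1495 = 1.62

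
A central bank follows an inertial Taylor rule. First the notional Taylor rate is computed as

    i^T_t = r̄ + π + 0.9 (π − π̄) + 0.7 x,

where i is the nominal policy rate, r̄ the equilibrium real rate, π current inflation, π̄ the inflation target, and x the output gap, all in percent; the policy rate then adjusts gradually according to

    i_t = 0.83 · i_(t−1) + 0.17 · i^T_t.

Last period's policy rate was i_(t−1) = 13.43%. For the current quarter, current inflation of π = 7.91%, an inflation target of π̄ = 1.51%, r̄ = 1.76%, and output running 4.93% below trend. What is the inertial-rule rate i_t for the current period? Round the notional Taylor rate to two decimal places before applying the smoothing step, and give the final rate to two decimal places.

Output 4.93% below potential → x = -4.93.
i^T_t = 1.76 + 7.91 + 0.9 × (7.91 − 1.51) + 0.7 × (-4.93)
   = 1.76 + 7.91 + 5.76 − 3.451 = 11.98
i_t = 0.83 × 13.43 + 0.17 × 11.98 = 11.1469 + 2.0366 = 13.18

13.18%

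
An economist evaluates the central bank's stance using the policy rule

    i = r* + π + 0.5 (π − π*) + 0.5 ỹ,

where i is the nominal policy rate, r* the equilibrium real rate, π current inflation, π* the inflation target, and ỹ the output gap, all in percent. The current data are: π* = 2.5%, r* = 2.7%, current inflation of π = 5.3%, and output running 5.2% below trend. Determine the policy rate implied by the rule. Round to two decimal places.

6.80%

Output 5.2% below potential → ỹ = -5.2.
i = 2.7 + 5.3 + 0.5 × (5.3 − 2.5) + 0.5 × (-5.2)
   = 2.7 + 5.3 + 1.4 − 2.6 = 6.80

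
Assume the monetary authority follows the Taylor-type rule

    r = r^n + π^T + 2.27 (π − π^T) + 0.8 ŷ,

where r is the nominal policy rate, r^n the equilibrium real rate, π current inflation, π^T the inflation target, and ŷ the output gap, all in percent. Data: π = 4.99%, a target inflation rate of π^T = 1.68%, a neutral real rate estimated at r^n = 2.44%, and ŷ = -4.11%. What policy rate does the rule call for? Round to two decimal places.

8.35%

r = 2.44 + 1.68 + 2.27 × (4.99 − 1.68) + 0.8 × (-4.11)
   = 2.44 + 1.68 + 7.5137 − 3.288 = 8.35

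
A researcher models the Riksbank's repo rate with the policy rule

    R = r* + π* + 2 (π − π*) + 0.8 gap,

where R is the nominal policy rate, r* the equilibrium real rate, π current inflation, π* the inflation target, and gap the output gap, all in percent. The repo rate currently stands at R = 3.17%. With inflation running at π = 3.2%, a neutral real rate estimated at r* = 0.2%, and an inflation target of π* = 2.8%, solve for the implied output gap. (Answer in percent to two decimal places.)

0.8 gap = 3.17 − 0.2 − 2.8 − 2 × (3.2 − 2.8) = -0.63
gap = -0.63 / 0.8 = -0.79

-0.79%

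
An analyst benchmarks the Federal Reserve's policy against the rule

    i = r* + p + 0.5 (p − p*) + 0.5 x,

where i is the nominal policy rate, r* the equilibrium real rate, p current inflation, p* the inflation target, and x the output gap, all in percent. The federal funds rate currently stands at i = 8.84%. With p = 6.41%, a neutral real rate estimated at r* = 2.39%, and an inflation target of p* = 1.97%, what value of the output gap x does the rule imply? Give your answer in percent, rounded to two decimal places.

0.5 x = 8.84 − 2.39 − 6.41 − 0.5 × (6.41 − 1.97) = -2.18
x = -2.18 / 0.5 = -4.36

-4.36%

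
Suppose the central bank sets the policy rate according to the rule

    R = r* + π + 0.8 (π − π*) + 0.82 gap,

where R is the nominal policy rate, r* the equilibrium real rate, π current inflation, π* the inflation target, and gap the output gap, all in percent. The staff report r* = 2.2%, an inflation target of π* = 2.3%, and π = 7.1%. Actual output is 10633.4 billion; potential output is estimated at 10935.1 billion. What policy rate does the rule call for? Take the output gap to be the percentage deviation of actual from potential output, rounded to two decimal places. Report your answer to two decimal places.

10.88%

Output gap = 100 × (10633.4 − 10935.1) / 10935.1 = -2.76%.
R = 2.20 + 7.10 + 0.8 × (7.10 − 2.30) + 0.82 × (-2.76)
   = 2.20 + 7.1 + 3.84 − 2.2632 = 10.88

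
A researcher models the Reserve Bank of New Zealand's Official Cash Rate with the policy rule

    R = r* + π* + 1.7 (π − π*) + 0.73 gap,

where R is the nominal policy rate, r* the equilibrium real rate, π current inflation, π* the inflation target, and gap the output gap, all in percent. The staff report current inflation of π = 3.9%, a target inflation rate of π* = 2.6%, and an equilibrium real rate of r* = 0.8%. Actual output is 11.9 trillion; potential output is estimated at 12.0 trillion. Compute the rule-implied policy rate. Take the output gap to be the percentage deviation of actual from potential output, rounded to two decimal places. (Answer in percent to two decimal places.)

5.00%

Output gap = 100 × (11.9 − 12.0) / 12.0 = -0.83%.
R = 0.80 + 2.60 + 1.7 × (3.90 − 2.60) + 0.73 × (-0.83)
   = 0.80 + 2.6 + 2.21 − 0.6059 = 5.00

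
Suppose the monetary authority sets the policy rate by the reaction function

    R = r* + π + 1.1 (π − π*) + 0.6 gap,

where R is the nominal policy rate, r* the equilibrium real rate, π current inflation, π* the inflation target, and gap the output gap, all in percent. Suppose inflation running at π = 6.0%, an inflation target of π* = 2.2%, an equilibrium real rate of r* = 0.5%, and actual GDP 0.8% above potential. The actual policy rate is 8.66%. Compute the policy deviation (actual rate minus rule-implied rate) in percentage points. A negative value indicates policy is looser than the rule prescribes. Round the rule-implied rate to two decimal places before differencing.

-2.50 pp

Output 0.8% above potential → gap = 0.8.
R = 0.5 + 6.0 + 1.1 × (6.0 − 2.2) + 0.6 × 0.8
   = 0.5 + 6 + 4.18 + 0.48 = 11.16
Deviation = 8.66 − 11.16 = -2.50 pp.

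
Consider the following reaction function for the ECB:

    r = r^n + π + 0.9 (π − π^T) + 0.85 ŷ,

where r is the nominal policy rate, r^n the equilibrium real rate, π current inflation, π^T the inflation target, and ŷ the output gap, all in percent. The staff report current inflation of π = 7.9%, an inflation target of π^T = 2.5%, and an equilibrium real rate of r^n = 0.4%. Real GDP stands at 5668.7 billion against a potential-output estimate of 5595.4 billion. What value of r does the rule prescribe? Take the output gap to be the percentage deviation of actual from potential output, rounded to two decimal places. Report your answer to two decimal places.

14.27%

Output gap = 100 × (5668.7 − 5595.4) / 5595.4 = 1.31%.
r = 0.40 + 7.90 + 0.9 × (7.90 − 2.50) + 0.85 × 1.31
   = 0.40 + 7.9 + 4.86 + 1.1135 = 14.27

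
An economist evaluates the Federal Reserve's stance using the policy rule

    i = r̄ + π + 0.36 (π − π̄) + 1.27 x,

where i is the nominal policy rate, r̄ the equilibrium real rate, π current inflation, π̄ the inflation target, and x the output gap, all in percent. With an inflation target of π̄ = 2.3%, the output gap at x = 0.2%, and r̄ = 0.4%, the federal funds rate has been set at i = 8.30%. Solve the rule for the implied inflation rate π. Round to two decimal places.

Collecting π: i = r̄ + (1 + 0.36) π − 0.36 π̄ + 1.27 x
1.36 π = 8.30 − 0.4 + 0.36 × 2.3 − 1.27 × 0.2 = 8.474
π = 8.474 / 1.36 = 6.23

6.23%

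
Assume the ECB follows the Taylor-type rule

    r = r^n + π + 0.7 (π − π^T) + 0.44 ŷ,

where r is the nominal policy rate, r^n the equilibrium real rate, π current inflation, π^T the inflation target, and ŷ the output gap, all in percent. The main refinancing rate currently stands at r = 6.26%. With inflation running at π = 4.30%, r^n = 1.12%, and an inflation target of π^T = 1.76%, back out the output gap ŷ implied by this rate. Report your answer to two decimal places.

-2.13%

0.44 ŷ = 6.26 − 1.12 − 4.30 − 0.7 × (4.30 − 1.76) = -0.938
ŷ = -0.938 / 0.44 = -2.13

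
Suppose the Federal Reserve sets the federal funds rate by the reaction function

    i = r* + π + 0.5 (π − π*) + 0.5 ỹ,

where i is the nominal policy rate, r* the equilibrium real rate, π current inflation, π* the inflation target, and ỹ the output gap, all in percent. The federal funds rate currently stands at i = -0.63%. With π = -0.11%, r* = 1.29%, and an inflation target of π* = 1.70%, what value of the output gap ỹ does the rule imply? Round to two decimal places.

0.5 ỹ = -0.63 − 1.29 − (-0.11) − 0.5 × ((-0.11) − 1.70) = -0.905
ỹ = -0.905 / 0.5 = -1.81

-1.81%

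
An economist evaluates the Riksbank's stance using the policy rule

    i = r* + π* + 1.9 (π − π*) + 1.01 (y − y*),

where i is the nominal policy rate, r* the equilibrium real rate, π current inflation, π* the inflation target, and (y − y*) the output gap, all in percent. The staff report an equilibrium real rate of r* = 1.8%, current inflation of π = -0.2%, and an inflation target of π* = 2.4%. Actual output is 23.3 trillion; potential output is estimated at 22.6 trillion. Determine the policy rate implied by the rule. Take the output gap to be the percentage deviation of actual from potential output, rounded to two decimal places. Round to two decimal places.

Output gap = 100 × (23.3 − 22.6) / 22.6 = 3.10%.
i = 1.80 + 2.40 + 1.9 × (-0.20 − 2.40) + 1.01 × 3.10
   = 1.80 + 2.4 − 4.94 + 3.131 = 2.39

2.39%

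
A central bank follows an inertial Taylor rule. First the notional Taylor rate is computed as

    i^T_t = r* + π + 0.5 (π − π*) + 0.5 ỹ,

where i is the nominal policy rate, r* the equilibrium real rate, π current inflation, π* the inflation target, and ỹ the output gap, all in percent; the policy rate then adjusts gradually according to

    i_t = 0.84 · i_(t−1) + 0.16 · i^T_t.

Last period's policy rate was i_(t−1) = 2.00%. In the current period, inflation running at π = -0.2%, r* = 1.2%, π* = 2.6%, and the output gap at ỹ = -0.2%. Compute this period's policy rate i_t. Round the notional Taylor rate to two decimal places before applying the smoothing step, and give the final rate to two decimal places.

i^T_t = 1.2 + (-0.2) + 0.5 × (-0.2 − 2.6) + 0.5 × (-0.2)
   = 1.2 − 0.2 − 1.4 − 0.1 = -0.50
i_t = 0.84 × 2.00 + 0.16 × (-0.50) = 1.68 − 0.08 = 1.60

1.60%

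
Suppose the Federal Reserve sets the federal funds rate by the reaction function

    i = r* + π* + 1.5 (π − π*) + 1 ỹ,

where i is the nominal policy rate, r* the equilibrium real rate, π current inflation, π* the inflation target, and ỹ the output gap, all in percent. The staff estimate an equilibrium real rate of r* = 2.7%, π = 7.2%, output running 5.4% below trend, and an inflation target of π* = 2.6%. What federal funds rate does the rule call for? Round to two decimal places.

Output 5.4% below potential → ỹ = -5.4.
i = 2.7 + 2.6 + 1.5 × (7.2 − 2.6) + 1 × (-5.4)
   = 2.7 + 2.6 + 6.9 − 5.4 = 6.80

6.80%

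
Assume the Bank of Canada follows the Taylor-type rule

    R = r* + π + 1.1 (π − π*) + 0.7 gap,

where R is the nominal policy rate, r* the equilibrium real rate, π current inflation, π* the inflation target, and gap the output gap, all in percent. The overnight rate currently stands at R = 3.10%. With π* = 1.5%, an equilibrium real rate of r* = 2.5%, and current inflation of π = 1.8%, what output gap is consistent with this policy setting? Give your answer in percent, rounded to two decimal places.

0.7 gap = 3.10 − 2.5 − 1.8 − 1.1 × (1.8 − 1.5) = -1.53
gap = -1.53 / 0.7 = -2.19

-2.19%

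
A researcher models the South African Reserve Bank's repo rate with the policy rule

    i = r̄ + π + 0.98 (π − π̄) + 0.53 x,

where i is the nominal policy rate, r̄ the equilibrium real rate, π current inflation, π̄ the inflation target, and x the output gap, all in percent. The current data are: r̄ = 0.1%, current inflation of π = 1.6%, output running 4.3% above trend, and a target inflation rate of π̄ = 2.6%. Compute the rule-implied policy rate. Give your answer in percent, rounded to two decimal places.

3.00%

Output 4.3% above potential → x = 4.3.
i = 0.1 + 1.6 + 0.98 × (1.6 − 2.6) + 0.53 × 4.3
   = 0.1 + 1.6 − 0.98 + 2.279 = 3.00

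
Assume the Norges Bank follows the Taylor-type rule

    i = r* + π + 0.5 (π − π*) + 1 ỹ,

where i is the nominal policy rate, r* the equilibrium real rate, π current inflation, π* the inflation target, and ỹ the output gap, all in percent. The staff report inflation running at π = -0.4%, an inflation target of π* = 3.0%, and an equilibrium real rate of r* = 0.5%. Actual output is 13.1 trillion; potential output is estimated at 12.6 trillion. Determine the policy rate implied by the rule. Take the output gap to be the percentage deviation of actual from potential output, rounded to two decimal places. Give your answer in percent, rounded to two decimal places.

2.37%

Output gap = 100 × (13.1 − 12.6) / 12.6 = 3.97%.
i = 0.50 + (-0.40) + 0.5 × (-0.40 − 3.00) + 1 × 3.97
   = 0.50 − 0.4 − 1.7 + 3.97 = 2.37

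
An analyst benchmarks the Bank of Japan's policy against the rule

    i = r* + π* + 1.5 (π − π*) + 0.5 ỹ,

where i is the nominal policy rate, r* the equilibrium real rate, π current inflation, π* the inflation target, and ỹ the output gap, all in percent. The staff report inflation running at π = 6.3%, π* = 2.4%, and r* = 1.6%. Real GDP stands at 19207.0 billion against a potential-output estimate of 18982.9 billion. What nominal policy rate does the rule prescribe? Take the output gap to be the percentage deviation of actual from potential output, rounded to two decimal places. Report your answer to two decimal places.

10.44%

Output gap = 100 × (19207.0 − 18982.9) / 18982.9 = 1.18%.
i = 1.60 + 2.40 + 1.5 × (6.30 − 2.40) + 0.5 × 1.18
   = 1.60 + 2.4 + 5.85 + 0.59 = 10.44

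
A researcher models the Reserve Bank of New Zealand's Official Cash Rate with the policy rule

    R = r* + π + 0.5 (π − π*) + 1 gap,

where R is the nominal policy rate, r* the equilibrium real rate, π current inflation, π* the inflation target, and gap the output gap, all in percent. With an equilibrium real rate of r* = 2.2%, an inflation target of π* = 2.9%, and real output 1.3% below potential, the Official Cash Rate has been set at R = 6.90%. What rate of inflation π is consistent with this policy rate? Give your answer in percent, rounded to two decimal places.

Output 1.3% below potential → gap = -1.3.
Collecting π: R = r* + (1 + 0.5) π − 0.5 π* + 1 gap
1.5 π = 6.90 − 2.2 + 0.5 × 2.9 − 1 × (-1.3) = 7.45
π = 7.45 / 1.5 = 4.97

4.97%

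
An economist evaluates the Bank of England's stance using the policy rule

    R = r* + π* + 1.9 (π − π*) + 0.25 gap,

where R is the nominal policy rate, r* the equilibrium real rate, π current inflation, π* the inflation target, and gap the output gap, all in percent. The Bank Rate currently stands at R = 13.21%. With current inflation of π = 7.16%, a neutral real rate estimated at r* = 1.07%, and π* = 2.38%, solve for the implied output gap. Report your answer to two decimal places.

2.71%

0.25 gap = 13.21 − 1.07 − 2.38 − 1.9 × (7.16 − 2.38) = 0.678
gap = 0.678 / 0.25 = 2.71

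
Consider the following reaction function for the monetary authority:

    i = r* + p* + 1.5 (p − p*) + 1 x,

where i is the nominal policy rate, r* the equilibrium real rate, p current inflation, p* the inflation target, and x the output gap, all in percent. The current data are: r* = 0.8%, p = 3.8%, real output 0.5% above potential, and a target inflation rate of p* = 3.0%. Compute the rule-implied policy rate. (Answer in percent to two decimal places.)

5.50%

Output 0.5% above potential → x = 0.5.
i = 0.8 + 3.0 + 1.5 × (3.8 − 3.0) + 1 × 0.5
   = 0.8 + 3 + 1.2 + 0.5 = 5.50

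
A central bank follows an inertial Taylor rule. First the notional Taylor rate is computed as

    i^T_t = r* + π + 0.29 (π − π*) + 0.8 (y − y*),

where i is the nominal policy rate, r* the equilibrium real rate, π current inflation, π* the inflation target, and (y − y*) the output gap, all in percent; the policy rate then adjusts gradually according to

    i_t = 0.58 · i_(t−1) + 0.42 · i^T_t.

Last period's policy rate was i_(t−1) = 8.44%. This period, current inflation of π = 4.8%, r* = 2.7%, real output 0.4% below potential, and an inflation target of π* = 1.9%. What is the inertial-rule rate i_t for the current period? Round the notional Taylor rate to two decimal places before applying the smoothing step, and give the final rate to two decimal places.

Output 0.4% below potential → (y − y*) = -0.4.
i^T_t = 2.7 + 4.8 + 0.29 × (4.8 − 1.9) + 0.8 × (-0.4)
   = 2.7 + 4.8 + 0.841 − 0.32 = 8.02
i_t = 0.58 × 8.44 + 0.42 × 8.02 = 4.8952 + 3.3684 = 8.26

8.26%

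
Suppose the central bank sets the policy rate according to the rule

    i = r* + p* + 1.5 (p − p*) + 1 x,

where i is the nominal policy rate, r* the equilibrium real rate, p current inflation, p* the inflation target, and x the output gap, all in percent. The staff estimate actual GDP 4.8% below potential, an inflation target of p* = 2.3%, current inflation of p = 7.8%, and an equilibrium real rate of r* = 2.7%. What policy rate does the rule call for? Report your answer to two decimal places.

Output 4.8% below potential → x = -4.8.
i = 2.7 + 2.3 + 1.5 × (7.8 − 2.3) + 1 × (-4.8)
   = 2.7 + 2.3 + 8.25 − 4.8 = 8.45

8.45%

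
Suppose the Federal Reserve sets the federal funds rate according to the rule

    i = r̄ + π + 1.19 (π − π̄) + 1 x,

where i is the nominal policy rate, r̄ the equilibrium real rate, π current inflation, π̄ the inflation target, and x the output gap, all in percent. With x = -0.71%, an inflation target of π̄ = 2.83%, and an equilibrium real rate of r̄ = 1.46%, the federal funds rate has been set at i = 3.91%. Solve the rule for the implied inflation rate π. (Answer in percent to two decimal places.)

Collecting π: i = r̄ + (1 + 1.19) π − 1.19 π̄ + 1 x
2.19 π = 3.91 − 1.46 + 1.19 × 2.83 − 1 × (-0.71) = 6.5277
π = 6.5277 / 2.19 = 2.98

2.98%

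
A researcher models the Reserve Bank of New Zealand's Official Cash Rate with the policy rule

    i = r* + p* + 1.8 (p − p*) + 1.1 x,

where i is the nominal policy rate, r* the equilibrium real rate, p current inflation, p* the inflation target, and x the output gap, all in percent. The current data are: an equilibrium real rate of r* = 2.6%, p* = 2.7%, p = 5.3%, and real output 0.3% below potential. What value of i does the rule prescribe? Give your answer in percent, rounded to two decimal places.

Output 0.3% below potential → x = -0.3.
i = 2.6 + 2.7 + 1.8 × (5.3 − 2.7) + 1.1 × (-0.3)
   = 2.6 + 2.7 + 4.68 − 0.33 = 9.65

9.65%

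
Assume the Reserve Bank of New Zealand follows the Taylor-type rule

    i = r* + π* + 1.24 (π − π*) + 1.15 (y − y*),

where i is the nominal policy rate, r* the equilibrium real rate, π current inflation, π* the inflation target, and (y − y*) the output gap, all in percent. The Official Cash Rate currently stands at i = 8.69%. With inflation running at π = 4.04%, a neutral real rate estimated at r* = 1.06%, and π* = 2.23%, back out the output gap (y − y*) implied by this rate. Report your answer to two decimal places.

1.15 (y − y*) = 8.69 − 1.06 − 2.23 − 1.24 × (4.04 − 2.23) = 3.1556
(y − y*) = 3.1556 / 1.15 = 2.74

2.74%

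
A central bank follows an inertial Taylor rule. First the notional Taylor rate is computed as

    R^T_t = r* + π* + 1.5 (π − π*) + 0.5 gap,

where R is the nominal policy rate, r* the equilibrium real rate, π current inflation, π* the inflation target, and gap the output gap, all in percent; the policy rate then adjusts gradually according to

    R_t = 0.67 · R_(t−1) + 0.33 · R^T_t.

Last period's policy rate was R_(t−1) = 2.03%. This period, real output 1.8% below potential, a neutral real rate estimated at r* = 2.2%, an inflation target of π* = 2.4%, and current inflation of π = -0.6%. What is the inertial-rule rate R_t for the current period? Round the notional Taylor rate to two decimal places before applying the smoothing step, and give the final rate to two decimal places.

1.10%

Output 1.8% below potential → gap = -1.8.
R^T_t = 2.2 + 2.4 + 1.5 × (-0.6 − 2.4) + 0.5 × (-1.8)
   = 2.2 + 2.4 − 4.5 − 0.9 = -0.80
R_t = 0.67 × 2.03 + 0.33 × (-0.80) = 1.3601 − 0.264 = 1.10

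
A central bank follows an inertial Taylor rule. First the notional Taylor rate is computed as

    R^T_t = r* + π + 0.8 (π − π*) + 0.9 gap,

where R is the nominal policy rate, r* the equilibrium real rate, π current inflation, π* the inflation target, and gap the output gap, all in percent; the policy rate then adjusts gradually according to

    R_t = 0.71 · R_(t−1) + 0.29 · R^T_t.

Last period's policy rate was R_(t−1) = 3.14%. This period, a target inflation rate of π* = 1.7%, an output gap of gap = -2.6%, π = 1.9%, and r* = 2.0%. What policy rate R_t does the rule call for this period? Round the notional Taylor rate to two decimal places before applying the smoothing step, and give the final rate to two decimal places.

R^T_t = 2.0 + 1.9 + 0.8 × (1.9 − 1.7) + 0.9 × (-2.6)
   = 2.0 + 1.9 + 0.16 − 2.34 = 1.72
R_t = 0.71 × 3.14 + 0.29 × 1.72 = 2.2294 + 0.4988 = 2.73

2.73%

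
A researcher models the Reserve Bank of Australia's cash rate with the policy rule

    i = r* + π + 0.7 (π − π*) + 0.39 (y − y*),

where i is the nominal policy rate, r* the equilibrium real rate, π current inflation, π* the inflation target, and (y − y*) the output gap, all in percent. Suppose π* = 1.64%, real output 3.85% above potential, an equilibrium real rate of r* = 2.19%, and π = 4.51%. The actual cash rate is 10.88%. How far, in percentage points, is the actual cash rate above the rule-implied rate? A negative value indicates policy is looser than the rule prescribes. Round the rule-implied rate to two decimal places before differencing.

Output 3.85% above potential → (y − y*) = 3.85.
i = 2.19 + 4.51 + 0.7 × (4.51 − 1.64) + 0.39 × 3.85
   = 2.19 + 4.51 + 2.009 + 1.5015 = 10.21
Deviation = 10.88 − 10.21 = 0.67 pp.

0.67 pp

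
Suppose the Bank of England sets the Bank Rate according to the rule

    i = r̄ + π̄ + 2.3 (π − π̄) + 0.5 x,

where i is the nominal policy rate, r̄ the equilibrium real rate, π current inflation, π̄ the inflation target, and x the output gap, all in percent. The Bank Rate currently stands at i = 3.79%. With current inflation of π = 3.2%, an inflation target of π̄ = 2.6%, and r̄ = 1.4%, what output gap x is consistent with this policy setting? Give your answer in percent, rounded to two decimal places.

-3.18%

0.5 x = 3.79 − 1.4 − 2.6 − 2.3 × (3.2 − 2.6) = -1.59
x = -1.59 / 0.5 = -3.18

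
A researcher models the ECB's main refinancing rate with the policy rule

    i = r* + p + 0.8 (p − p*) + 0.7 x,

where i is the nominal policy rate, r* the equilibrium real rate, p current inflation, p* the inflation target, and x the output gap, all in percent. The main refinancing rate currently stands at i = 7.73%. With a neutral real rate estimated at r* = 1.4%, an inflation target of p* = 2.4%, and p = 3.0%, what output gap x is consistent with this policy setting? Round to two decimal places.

4.07%

0.7 x = 7.73 − 1.4 − 3.0 − 0.8 × (3.0 − 2.4) = 2.85
x = 2.85 / 0.7 = 4.07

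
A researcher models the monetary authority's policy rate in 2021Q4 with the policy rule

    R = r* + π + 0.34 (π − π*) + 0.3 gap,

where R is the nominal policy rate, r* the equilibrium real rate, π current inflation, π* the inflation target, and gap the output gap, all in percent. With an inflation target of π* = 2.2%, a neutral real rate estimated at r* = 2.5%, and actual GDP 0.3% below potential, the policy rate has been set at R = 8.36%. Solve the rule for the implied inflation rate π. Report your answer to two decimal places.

Output 0.3% below potential → gap = -0.3.
Collecting π: R = r* + (1 + 0.34) π − 0.34 π* + 0.3 gap
1.34 π = 8.36 − 2.5 + 0.34 × 2.2 − 0.3 × (-0.3) = 6.698
π = 6.698 / 1.34 = 5.00

5.00%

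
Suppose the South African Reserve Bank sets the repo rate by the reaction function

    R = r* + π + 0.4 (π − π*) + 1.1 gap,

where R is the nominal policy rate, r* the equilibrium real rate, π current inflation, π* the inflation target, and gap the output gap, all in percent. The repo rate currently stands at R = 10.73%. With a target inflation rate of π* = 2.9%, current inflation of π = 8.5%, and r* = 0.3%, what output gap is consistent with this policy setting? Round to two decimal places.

-0.28%

1.1 gap = 10.73 − 0.3 − 8.5 − 0.4 × (8.5 − 2.9) = -0.31
gap = -0.31 / 1.1 = -0.28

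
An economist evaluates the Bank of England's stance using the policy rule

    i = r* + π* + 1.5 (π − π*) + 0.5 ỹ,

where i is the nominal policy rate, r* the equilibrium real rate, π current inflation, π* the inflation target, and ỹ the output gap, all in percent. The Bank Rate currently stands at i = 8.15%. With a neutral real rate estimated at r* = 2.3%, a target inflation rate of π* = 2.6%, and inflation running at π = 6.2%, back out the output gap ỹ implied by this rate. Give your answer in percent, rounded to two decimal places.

-4.30%

0.5 ỹ = 8.15 − 2.3 − 2.6 − 1.5 × (6.2 − 2.6) = -2.15
ỹ = -2.15 / 0.5 = -4.30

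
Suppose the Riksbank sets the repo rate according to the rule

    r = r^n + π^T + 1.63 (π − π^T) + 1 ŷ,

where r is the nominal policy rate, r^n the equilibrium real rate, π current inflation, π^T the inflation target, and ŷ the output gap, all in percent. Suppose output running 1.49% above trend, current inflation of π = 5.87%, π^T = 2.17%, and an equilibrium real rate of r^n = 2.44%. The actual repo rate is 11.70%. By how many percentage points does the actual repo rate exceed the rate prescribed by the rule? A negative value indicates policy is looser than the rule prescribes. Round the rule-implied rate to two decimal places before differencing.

-0.43 pp

Output 1.49% above potential → ŷ = 1.49.
r = 2.44 + 2.17 + 1.63 × (5.87 − 2.17) + 1 × 1.49
   = 2.44 + 2.17 + 6.031 + 1.49 = 12.13
Deviation = 11.70 − 12.13 = -0.43 pp.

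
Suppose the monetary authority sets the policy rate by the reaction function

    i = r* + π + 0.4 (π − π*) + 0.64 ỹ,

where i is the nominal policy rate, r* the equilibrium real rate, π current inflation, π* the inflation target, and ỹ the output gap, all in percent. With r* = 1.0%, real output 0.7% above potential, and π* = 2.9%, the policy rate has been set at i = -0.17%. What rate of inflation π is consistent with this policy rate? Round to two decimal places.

Output 0.7% above potential → ỹ = 0.7.
Collecting π: i = r* + (1 + 0.4) π − 0.4 π* + 0.64 ỹ
1.4 π = -0.17 − 1.0 + 0.4 × 2.9 − 0.64 × 0.7 = -0.458
π = -0.458 / 1.4 = -0.33

-0.33%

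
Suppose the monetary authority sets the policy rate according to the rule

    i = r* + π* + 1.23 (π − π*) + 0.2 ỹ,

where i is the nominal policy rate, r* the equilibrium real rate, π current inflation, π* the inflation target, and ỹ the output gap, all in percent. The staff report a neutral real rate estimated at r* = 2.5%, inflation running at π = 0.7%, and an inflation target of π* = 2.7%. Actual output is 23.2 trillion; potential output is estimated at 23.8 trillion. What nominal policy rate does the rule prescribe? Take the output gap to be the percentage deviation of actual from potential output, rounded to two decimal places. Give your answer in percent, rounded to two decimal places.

2.24%

Output gap = 100 × (23.2 − 23.8) / 23.8 = -2.52%.
i = 2.50 + 2.70 + 1.23 × (0.70 − 2.70) + 0.2 × (-2.52)
   = 2.50 + 2.7 − 2.46 − 0.504 = 2.24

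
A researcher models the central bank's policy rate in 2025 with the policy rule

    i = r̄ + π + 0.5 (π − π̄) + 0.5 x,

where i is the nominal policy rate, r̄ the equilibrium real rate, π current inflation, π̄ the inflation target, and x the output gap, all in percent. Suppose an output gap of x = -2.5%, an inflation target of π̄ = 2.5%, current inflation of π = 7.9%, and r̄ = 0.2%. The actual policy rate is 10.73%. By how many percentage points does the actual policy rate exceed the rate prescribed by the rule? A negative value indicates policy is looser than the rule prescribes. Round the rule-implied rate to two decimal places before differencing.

1.18 pp

i = 0.2 + 7.9 + 0.5 × (7.9 − 2.5) + 0.5 × (-2.5)
   = 0.2 + 7.9 + 2.7 − 1.25 = 9.55
Deviation = 10.73 − 9.55 = 1.18 pp.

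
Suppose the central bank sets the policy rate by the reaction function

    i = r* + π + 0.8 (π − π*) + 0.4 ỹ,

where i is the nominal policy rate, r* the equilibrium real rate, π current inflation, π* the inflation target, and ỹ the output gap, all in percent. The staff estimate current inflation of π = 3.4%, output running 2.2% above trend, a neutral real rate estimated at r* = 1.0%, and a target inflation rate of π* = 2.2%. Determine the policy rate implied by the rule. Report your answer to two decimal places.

Output 2.2% above potential → ỹ = 2.2.
i = 1.0 + 3.4 + 0.8 × (3.4 − 2.2) + 0.4 × 2.2
   = 1.0 + 3.4 + 0.96 + 0.88 = 6.24

6.24%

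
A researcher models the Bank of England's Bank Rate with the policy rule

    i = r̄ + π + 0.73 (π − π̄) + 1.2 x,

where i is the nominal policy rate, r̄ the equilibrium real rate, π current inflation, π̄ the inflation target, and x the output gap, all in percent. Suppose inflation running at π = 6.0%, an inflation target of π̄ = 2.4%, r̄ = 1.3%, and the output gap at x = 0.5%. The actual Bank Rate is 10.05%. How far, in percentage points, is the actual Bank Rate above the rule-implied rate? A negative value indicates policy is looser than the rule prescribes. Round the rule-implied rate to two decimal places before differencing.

-0.48 pp

i = 1.3 + 6.0 + 0.73 × (6.0 − 2.4) + 1.2 × 0.5
   = 1.3 + 6 + 2.628 + 0.6 = 10.53
Deviation = 10.05 − 10.53 = -0.48 pp.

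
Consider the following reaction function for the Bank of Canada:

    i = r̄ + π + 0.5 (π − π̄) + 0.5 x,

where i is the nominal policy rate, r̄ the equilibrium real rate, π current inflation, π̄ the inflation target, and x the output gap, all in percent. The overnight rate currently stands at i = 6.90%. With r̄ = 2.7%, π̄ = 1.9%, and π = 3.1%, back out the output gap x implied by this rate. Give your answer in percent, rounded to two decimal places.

0.5 x = 6.90 − 2.7 − 3.1 − 0.5 × (3.1 − 1.9) = 0.5
x = 0.5 / 0.5 = 1.00

1.00%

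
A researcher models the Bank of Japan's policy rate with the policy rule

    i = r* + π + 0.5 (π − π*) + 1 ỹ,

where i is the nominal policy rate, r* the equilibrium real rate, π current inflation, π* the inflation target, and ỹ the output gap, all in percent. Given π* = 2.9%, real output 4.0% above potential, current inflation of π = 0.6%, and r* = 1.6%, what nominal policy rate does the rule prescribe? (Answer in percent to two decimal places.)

Output 4.0% above potential → ỹ = 4.0.
i = 1.6 + 0.6 + 0.5 × (0.6 − 2.9) + 1 × 4.0
   = 1.6 + 0.6 − 1.15 + 4 = 5.05

5.05%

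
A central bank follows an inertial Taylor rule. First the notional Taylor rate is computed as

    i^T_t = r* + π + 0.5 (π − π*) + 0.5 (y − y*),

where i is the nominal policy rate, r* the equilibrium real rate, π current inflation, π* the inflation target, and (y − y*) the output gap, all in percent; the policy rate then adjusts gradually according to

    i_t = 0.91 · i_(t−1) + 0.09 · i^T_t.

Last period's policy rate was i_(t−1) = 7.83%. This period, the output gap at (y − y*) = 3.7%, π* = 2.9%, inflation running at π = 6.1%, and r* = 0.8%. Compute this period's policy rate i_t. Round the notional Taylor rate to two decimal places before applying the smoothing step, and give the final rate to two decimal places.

i^T_t = 0.8 + 6.1 + 0.5 × (6.1 − 2.9) + 0.5 × 3.7
   = 0.8 + 6.1 + 1.6 + 1.85 = 10.35
i_t = 0.91 × 7.83 + 0.09 × 10.35 = 7.1253 + 0.9315 = 8.06

8.06%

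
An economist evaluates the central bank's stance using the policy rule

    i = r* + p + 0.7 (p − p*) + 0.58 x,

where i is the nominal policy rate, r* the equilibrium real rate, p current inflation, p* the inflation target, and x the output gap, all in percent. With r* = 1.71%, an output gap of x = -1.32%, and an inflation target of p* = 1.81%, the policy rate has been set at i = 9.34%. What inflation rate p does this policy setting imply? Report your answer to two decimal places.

5.68%

Collecting p: i = r* + (1 + 0.7) p − 0.7 p* + 0.58 x
1.7 p = 9.34 − 1.71 + 0.7 × 1.81 − 0.58 × (-1.32) = 9.6626
p = 9.6626 / 1.7 = 5.68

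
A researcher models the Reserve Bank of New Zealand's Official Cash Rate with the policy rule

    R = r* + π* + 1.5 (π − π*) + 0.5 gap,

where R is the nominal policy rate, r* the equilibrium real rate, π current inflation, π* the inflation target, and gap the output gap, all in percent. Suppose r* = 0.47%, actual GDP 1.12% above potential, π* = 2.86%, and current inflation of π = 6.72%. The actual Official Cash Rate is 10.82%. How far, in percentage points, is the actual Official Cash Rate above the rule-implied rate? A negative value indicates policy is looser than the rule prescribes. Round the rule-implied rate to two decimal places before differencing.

1.14 pp

Output 1.12% above potential → gap = 1.12.
R = 0.47 + 2.86 + 1.5 × (6.72 − 2.86) + 0.5 × 1.12
   = 0.47 + 2.86 + 5.79 + 0.56 = 9.68
Deviation = 10.82 − 9.68 = 1.14 pp.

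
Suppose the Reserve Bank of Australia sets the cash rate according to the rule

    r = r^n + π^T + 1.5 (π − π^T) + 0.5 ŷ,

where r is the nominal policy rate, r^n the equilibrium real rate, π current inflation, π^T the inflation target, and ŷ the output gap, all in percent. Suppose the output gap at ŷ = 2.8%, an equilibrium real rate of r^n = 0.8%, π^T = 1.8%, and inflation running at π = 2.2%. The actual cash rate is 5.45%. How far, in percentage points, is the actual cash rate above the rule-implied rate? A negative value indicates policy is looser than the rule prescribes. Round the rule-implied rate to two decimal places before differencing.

r = 0.8 + 1.8 + 1.5 × (2.2 − 1.8) + 0.5 × 2.8
   = 0.8 + 1.8 + 0.6 + 1.4 = 4.60
Deviation = 5.45 − 4.60 = 0.85 pp.

0.85 pp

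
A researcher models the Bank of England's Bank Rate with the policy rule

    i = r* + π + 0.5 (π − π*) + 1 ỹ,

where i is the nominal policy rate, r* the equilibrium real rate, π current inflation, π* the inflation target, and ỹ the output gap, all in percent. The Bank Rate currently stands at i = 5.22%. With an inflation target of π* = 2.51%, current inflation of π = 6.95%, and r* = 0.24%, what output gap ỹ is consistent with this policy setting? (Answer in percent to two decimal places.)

1 ỹ = 5.22 − 0.24 − 6.95 − 0.5 × (6.95 − 2.51) = -4.19
ỹ = -4.19 / 1 = -4.19

-4.19%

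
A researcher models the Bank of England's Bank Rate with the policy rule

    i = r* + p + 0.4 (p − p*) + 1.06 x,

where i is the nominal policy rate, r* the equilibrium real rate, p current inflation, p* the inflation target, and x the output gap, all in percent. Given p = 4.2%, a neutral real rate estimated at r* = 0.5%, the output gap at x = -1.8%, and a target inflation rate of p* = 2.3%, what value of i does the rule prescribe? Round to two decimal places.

i = 0.5 + 4.2 + 0.4 × (4.2 − 2.3) + 1.06 × (-1.8)
   = 0.5 + 4.2 + 0.76 − 1.908 = 3.55

3.55%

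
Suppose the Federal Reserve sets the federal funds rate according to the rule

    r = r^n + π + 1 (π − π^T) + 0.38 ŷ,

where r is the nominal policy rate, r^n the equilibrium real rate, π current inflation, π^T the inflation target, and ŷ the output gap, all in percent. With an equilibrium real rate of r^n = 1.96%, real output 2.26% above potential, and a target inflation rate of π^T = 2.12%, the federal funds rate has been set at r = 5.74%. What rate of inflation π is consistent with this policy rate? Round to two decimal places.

Output 2.26% above potential → ŷ = 2.26.
Collecting π: r = r^n + (1 + 1) π − 1 π^T + 0.38 ŷ
2 π = 5.74 − 1.96 + 1 × 2.12 − 0.38 × 2.26 = 5.0412
π = 5.0412 / 2 = 2.52

2.52%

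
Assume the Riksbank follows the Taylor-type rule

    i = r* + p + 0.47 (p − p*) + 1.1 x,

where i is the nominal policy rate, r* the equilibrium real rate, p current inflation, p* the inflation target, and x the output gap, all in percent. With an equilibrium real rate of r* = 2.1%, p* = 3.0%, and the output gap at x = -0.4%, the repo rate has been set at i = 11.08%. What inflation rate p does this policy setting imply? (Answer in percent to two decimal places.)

7.37%

Collecting p: i = r* + (1 + 0.47) p − 0.47 p* + 1.1 x
1.47 p = 11.08 − 2.1 + 0.47 × 3.0 − 1.1 × (-0.4) = 10.83
p = 10.83 / 1.47 = 7.37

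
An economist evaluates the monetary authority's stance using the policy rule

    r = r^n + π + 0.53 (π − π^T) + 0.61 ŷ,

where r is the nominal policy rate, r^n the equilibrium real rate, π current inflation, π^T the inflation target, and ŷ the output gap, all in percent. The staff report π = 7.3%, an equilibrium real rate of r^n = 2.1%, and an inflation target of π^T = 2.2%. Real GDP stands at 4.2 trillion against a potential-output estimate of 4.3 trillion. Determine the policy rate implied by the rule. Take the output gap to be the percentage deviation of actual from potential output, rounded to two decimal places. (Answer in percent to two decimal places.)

10.68%

Output gap = 100 × (4.2 − 4.3) / 4.3 = -2.33%.
r = 2.10 + 7.30 + 0.53 × (7.30 − 2.20) + 0.61 × (-2.33)
   = 2.10 + 7.3 + 2.703 − 1.4213 = 10.68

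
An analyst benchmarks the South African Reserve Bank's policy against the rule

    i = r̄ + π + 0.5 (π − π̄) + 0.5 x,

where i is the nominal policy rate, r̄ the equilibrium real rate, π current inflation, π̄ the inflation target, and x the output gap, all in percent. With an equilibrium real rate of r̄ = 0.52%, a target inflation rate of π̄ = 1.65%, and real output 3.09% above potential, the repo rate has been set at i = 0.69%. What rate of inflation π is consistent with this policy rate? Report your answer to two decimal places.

Output 3.09% above potential → x = 3.09.
Collecting π: i = r̄ + (1 + 0.5) π − 0.5 π̄ + 0.5 x
1.5 π = 0.69 − 0.52 + 0.5 × 1.65 − 0.5 × 3.09 = -0.55
π = -0.55 / 1.5 = -0.37

-0.37%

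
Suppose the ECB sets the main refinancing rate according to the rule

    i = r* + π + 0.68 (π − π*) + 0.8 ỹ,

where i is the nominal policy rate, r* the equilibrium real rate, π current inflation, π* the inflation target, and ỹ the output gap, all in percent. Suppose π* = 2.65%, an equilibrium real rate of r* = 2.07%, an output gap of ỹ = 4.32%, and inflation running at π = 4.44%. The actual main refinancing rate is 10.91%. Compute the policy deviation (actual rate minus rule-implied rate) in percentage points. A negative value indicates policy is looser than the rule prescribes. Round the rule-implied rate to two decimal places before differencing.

-0.27 pp

i = 2.07 + 4.44 + 0.68 × (4.44 − 2.65) + 0.8 × 4.32
   = 2.07 + 4.44 + 1.2172 + 3.456 = 11.18
Deviation = 10.91 − 11.18 = -0.27 pp.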